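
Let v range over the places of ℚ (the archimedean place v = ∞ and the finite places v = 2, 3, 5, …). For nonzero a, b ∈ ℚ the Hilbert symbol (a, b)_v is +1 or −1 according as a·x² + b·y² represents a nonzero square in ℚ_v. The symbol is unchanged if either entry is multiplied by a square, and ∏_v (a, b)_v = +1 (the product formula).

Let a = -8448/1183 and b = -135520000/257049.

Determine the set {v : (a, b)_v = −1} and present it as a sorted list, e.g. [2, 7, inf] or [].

[3, inf]

(a, b) ≡ (-231, -7) mod (ℚ^×)²; places V = {2, 3, 5, 7, 11, 13, ∞}.
(a,b)_2: α=8, β=8; u≡1, v≡1 (mod 8); ε(u)ε(v)=0·0, αω(v)=8·0, βω(u)=8·0; sum ≡ 0  ⇒  +1.
(a,b)_∞: sgn(-231)=−, sgn(-7)=−, so -1.
(a,b)_13: α=-2, u≡4; β=-4, v≡11 (mod 13); (4|13)=+1, (11|13)=-1; sign (−1)^0·+1^-4·-1^-2 = +1.
(a,b)_7: α=-1, u≡1; β=1, v≡6 (mod 7); (1|7)=+1, (6|7)=-1; sign (−1)^1·+1^1·-1^-1 = +1.
(a,b)_3: α=1, u≡1; β=-2, v≡2 (mod 3); (1|3)=+1, (2|3)=-1; sign (−1)^0·+1^-2·-1^1 = -1.
(a,b)_11: α=1, u≡4; β=2, v≡9 (mod 11); (4|11)=+1, (9|11)=+1; sign (−1)^0·+1^2·+1^1 = +1.
(a,b)_5: α=0, u≡4; β=4, v≡2 (mod 5); (4|5)=+1, (2|5)=-1; sign (−1)^0·+1^4·-1^0 = +1.
|Ram(-231, -7)| = 2, even; anisotropic at {3, ∞}.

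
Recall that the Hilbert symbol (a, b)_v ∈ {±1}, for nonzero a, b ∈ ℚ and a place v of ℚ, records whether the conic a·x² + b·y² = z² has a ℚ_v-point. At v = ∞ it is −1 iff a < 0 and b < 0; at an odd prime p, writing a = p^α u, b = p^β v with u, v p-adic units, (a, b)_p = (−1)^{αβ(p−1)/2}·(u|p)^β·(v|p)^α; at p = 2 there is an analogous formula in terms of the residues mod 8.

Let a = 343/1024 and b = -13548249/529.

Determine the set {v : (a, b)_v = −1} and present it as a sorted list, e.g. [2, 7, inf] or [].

[2, 7, 11, 13]

(a, b) ≡ (7, -12441) mod (ℚ^×)²; places V = {2, 3, 7, 11, 13, 23, 29, ∞}.
(a,b)_2: α=-10, β=0; u≡7, v≡7 (mod 8); ε(u)ε(v)=1·1, αω(v)=-10·0, βω(u)=0·0; sum ≡ 1  ⇒  -1.
(a,b)_3: α=0, u≡1; β=3, v≡2 (mod 3); (1|3)=+1, (2|3)=-1; sign (−1)^0·+1^3·-1^0 = +1.
(a,b)_29: α=0, u≡22; β=1, v≡22 (mod 29); (22|29)=+1, (22|29)=+1; sign (−1)^0·+1^1·+1^0 = +1.
(a,b)_7: α=3, u≡4; β=0, v≡5 (mod 7); (4|7)=+1, (5|7)=-1; sign (−1)^0·+1^0·-1^3 = -1.
(a,b)_23: α=0, u≡19; β=-2, v≡16 (mod 23); (19|23)=-1, (16|23)=+1; sign (−1)^0·-1^-2·+1^0 = +1.
(a,b)_13: α=0, u≡7; β=1, v≡7 (mod 13); (7|13)=-1, (7|13)=-1; sign (−1)^0·-1^1·-1^0 = -1.
(a,b)_11: α=0, u≡2; β=3, v≡7 (mod 11); (2|11)=-1, (7|11)=-1; sign (−1)^0·-1^3·-1^0 = -1.
(a,b)_∞: sgn(7)=+, sgn(-12441)=−, so +1.
(7, -12441 / ℚ) ramifies at {2, 7, 11, 13}: a division algebra.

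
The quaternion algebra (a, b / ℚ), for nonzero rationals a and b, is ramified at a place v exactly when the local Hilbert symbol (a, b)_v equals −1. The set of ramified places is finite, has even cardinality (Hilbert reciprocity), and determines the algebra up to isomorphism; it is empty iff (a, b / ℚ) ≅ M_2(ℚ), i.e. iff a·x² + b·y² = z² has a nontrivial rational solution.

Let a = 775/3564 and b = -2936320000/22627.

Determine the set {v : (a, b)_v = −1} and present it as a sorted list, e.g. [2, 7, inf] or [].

[11, 37]

(a, b) ≡ (341, -214489) mod (ℚ^×)²; places V = {2, 3, 5, 11, 17, 31, 37, ∞}.
(a,b)_31: α=1, u≡6; β=1, v≡9 (mod 31); (6|31)=-1, (9|31)=+1; sign (−1)^1·-1^1·+1^1 = +1.
(a,b)_5: α=2, u≡4; β=4, v≡4 (mod 5); (4|5)=+1, (4|5)=+1; sign (−1)^0·+1^4·+1^2 = +1.
(a,b)_11: α=-1, u≡1; β=-3, v≡4 (mod 11); (1|11)=+1, (4|11)=+1; sign (−1)^1·+1^-3·+1^-1 = -1.
(a,b)_∞: sgn(341)=+, sgn(-214489)=−, so +1.
(a,b)_37: α=0, u≡6; β=1, v≡28 (mod 37); (6|37)=-1, (28|37)=+1; sign (−1)^0·-1^1·+1^0 = -1.
(a,b)_2: α=-2, β=12; u≡5, v≡7 (mod 8); ε(u)ε(v)=0·1, αω(v)=-2·0, βω(u)=12·1; sum ≡ 0  ⇒  +1.
(a,b)_17: α=0, u≡4; β=-1, v≡14 (mod 17); (4|17)=+1, (14|17)=-1; sign (−1)^0·+1^-1·-1^0 = +1.
(a,b)_3: α=-4, u≡2; β=0, v≡2 (mod 3); (2|3)=-1, (2|3)=-1; sign (−1)^0·-1^0·-1^-4 = +1.
Ram(341, -214489) = {11, 37}; no ℚ_11-point on the conic.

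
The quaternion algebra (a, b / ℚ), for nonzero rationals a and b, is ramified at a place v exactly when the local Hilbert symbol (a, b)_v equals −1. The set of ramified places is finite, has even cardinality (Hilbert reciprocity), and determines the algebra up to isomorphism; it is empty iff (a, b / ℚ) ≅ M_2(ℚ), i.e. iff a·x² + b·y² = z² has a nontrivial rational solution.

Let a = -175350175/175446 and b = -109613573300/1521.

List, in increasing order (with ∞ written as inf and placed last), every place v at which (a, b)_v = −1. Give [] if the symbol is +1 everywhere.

[11, inf]

(a, b) ≡ (-42, -77) mod (ℚ^×)²; places V = {2, 3, 5, 7, 11, 13, 19, ∞}.
(a,b)_13: α=2, u≡3; β=-2, v≡9 (mod 13); (3|13)=+1, (9|13)=+1; sign (−1)^0·+1^-2·+1^2 = +1.
(a,b)_3: α=-5, u≡1; β=-2, v≡1 (mod 3); (1|3)=+1, (1|3)=+1; sign (−1)^0·+1^-2·+1^-5 = +1.
(a,b)_2: α=-1, β=2; u≡3, v≡3 (mod 8); ε(u)ε(v)=1·1, αω(v)=-1·1, βω(u)=2·1; sum ≡ 0  ⇒  +1.
(a,b)_7: α=3, u≡4; β=7, v≡6 (mod 7); (4|7)=+1, (6|7)=-1; sign (−1)^1·+1^7·-1^3 = +1.
(a,b)_19: α=-2, u≡18; β=0, v≡3 (mod 19); (18|19)=-1, (3|19)=-1; sign (−1)^0·-1^0·-1^-2 = +1.
(a,b)_5: α=2, u≡3; β=2, v≡3 (mod 5); (3|5)=-1, (3|5)=-1; sign (−1)^0·-1^2·-1^2 = +1.
(a,b)_∞: sgn(-42)=−, sgn(-77)=−, so -1.
(a,b)_11: α=2, u≡6; β=3, v≡9 (mod 11); (6|11)=-1, (9|11)=+1; sign (−1)^0·-1^3·+1^2 = -1.
Ram(-42, -77) = {11, ∞}; no ℚ_11-point on the conic.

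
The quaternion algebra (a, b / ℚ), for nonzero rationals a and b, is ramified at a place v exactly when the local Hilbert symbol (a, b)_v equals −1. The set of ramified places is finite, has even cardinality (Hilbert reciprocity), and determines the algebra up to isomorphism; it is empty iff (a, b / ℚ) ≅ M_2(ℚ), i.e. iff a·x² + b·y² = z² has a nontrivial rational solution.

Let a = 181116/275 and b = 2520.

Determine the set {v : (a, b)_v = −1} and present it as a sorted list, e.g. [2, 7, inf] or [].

[2, 7, 13, 43]

Mod squares: a ≡ 6149, b ≡ 70. Check v ∈ {∞, 2, 3, 5, 7, 11, 13, 43}.
v=13: a=13^1·(≡11), b=13^0·(≡11) mod 13; (11|13)=-1, (11|13)=-1; (−1)^{1·0·6}·(-1)^0·(-1)^1 = -1.
v=7: a=7^0·(≡6), b=7^1·(≡3) mod 7; (6|7)=-1, (3|7)=-1; (−1)^{0·1·3}·(-1)^1·(-1)^0 = -1.
v=5: a=5^-2·(≡1), b=5^1·(≡4) mod 5; (1|5)=+1, (4|5)=+1; (−1)^{-2·1·2}·(+1)^1·(+1)^-2 = +1.
v=∞: 6149 > 0 and 70 > 0  ⇒  (a,b)_∞ = +1.
v=11: a=11^-1·(≡4), b=11^0·(≡1) mod 11; (4|11)=+1, (1|11)=+1; (−1)^{-1·0·5}·(+1)^0·(+1)^-1 = +1.
v=3: a=3^4·(≡2), b=3^2·(≡1) mod 3; (2|3)=-1, (1|3)=+1; (−1)^{4·2·1}·(-1)^2·(+1)^4 = +1.
v=2: v_2(a)=2, v_2(b)=3; units ≡ 5, 3 (mod 8); ε·ε+αω+βω = 0·1+2·1+3·1 ≡ 1  ⇒  (a,b)_2 = -1.
v=43: a=43^1·(≡10), b=43^0·(≡26) mod 43; (10|43)=+1, (26|43)=-1; (−1)^{1·0·21}·(+1)^0·(-1)^1 = -1.
(6149, 70 / ℚ) ramifies at {2, 7, 13, 43}: a division algebra.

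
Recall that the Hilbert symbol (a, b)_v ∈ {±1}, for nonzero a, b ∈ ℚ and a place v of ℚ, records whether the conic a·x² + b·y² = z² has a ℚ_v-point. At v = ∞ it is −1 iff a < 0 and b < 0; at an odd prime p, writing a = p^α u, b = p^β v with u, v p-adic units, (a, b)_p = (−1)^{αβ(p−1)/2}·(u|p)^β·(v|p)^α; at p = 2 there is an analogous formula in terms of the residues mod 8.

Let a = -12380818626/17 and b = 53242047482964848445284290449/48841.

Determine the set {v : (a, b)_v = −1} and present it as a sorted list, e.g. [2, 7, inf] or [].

Mod squares: a ≡ -46002, b ≡ 23529. Check v ∈ {∞, 2, 3, 11, 13, 17, 23, 31, 41}.
v=13: a=13^0·(≡8), b=13^-2·(≡4) mod 13; (8|13)=-1, (4|13)=+1; (−1)^{0·-2·6}·(-1)^-2·(+1)^0 = +1.
v=31: a=31^2·(≡16), b=31^5·(≡27) mod 31; (16|31)=+1, (27|31)=-1; (−1)^{2·5·15}·(+1)^5·(-1)^2 = +1.
v=3: a=3^3·(≡2), b=3^17·(≡1) mod 3; (2|3)=-1, (1|3)=+1; (−1)^{3·17·1}·(-1)^17·(+1)^3 = +1.
v=2: v_2(a)=1, v_2(b)=0; units ≡ 7, 1 (mod 8); ε·ε+αω+βω = 1·0+1·0+0·0 ≡ 0  ⇒  (a,b)_2 = +1.
v=11: a=11^1·(≡9), b=11^3·(≡4) mod 11; (9|11)=+1, (4|11)=+1; (−1)^{1·3·5}·(+1)^3·(+1)^1 = -1.
v=17: a=17^-1·(≡7), b=17^-2·(≡4) mod 17; (7|17)=-1, (4|17)=+1; (−1)^{-1·-2·8}·(-1)^-2·(+1)^-1 = +1.
v=∞: -46002 < 0 and 23529 > 0  ⇒  (a,b)_∞ = +1.
v=23: a=23^2·(≡14), b=23^5·(≡10) mod 23; (14|23)=-1, (10|23)=-1; (−1)^{2·5·11}·(-1)^5·(-1)^2 = -1.
v=41: a=41^1·(≡22), b=41^2·(≡18) mod 41; (22|41)=-1, (18|41)=+1; (−1)^{1·2·20}·(-1)^2·(+1)^1 = +1.
|Ram(-46002, 23529)| = 2, even; anisotropic at {11, 23}.

[11, 23]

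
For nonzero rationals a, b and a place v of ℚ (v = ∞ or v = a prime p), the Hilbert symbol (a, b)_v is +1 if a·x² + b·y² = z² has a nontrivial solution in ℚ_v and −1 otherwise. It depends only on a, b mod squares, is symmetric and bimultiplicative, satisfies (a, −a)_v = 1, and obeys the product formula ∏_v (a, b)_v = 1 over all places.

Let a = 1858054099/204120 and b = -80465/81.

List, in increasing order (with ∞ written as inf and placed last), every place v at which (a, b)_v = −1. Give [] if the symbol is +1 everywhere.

[5, 19]

Mod squares: a ≡ 1330, b ≡ -665. Check v ∈ {∞, 2, 3, 5, 7, 11, 19, 29, 31}.
v=∞: 1330 > 0 and -665 < 0  ⇒  (a,b)_∞ = +1.
v=5: a=5^-1·(≡1), b=5^1·(≡2) mod 5; (1|5)=+1, (2|5)=-1; (−1)^{-1·1·2}·(+1)^1·(-1)^-1 = -1.
v=29: a=29^2·(≡5), b=29^0·(≡8) mod 29; (5|29)=+1, (8|29)=-1; (−1)^{2·0·14}·(+1)^0·(-1)^2 = +1.
v=7: a=7^-1·(≡4), b=7^1·(≡5) mod 7; (4|7)=+1, (5|7)=-1; (−1)^{-1·1·3}·(+1)^1·(-1)^-1 = +1.
v=19: a=19^1·(≡8), b=19^1·(≡8) mod 19; (8|19)=-1, (8|19)=-1; (−1)^{1·1·9}·(-1)^1·(-1)^1 = -1.
v=2: v_2(a)=-3, v_2(b)=0; units ≡ 1, 7 (mod 8); ε·ε+αω+βω = 0·1+-3·0+0·0 ≡ 0  ⇒  (a,b)_2 = +1.
v=31: a=31^2·(≡9), b=31^0·(≡12) mod 31; (9|31)=+1, (12|31)=-1; (−1)^{2·0·15}·(+1)^0·(-1)^2 = +1.
v=11: a=11^2·(≡7), b=11^2·(≡7) mod 11; (7|11)=-1, (7|11)=-1; (−1)^{2·2·5}·(-1)^2·(-1)^2 = +1.
v=3: a=3^-6·(≡1), b=3^-4·(≡1) mod 3; (1|3)=+1, (1|3)=+1; (−1)^{-6·-4·1}·(+1)^-4·(+1)^-6 = +1.
Ram(1330, -665) = {5, 19}; no ℚ_5-point on the conic.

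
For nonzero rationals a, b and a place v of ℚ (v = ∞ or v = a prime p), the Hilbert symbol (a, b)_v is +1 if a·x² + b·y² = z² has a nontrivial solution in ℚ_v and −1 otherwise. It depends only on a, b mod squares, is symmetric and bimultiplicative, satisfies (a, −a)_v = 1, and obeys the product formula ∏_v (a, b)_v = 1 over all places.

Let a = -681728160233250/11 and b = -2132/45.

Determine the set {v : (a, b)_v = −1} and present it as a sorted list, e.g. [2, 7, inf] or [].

[3, 5, 11, 29, 41, inf]

Mod squares: a ≡ -117318630, b ≡ -2665. Check v ∈ {∞, 2, 3, 5, 11, 13, 23, 29, 41}.
v=29: a=29^1·(≡22), b=29^0·(≡19) mod 29; (22|29)=+1, (19|29)=-1; (−1)^{1·0·14}·(+1)^0·(-1)^1 = -1.
v=2: v_2(a)=1, v_2(b)=2; units ≡ 5, 7 (mod 8); ε·ε+αω+βω = 0·1+1·0+2·1 ≡ 0  ⇒  (a,b)_2 = +1.
v=23: a=23^1·(≡7), b=23^0·(≡16) mod 23; (7|23)=-1, (16|23)=+1; (−1)^{1·0·11}·(-1)^0·(+1)^1 = +1.
v=11: a=11^-1·(≡2), b=11^0·(≡2) mod 11; (2|11)=-1, (2|11)=-1; (−1)^{-1·0·5}·(-1)^0·(-1)^-1 = -1.
v=13: a=13^3·(≡9), b=13^1·(≡3) mod 13; (9|13)=+1, (3|13)=+1; (−1)^{3·1·6}·(+1)^1·(+1)^3 = +1.
v=5: a=5^3·(≡4), b=5^-1·(≡2) mod 5; (4|5)=+1, (2|5)=-1; (−1)^{3·-1·2}·(+1)^-1·(-1)^3 = -1.
v=41: a=41^3·(≡32), b=41^1·(≡28) mod 41; (32|41)=+1, (28|41)=-1; (−1)^{3·1·20}·(+1)^1·(-1)^3 = -1.
v=∞: -117318630 < 0 and -2665 < 0  ⇒  (a,b)_∞ = -1.
v=3: a=3^3·(≡2), b=3^-2·(≡2) mod 3; (2|3)=-1, (2|3)=-1; (−1)^{3·-2·1}·(-1)^-2·(-1)^3 = -1.
Ram(-117318630, -2665) = {3, 5, 11, 29, 41, ∞}; no ℚ_3-point on the conic.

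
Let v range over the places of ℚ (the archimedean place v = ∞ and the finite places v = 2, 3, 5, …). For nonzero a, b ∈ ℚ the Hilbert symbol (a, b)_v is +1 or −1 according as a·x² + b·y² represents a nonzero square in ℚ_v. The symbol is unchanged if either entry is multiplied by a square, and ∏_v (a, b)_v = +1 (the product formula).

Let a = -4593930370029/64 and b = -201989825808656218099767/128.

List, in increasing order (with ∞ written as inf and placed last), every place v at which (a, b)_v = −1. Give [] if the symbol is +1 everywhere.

(a, b) ≡ (-1309, -16926) mod (ℚ^×)²; places V = {2, 3, 7, 11, 13, 17, 31, ∞}.
(a,b)_11: α=1, u≡8; β=2, v≡9 (mod 11); (8|11)=-1, (9|11)=+1; sign (−1)^0·-1^2·+1^1 = +1.
(a,b)_∞: sgn(-1309)=−, sgn(-16926)=−, so -1.
(a,b)_13: α=2, u≡12; β=3, v≡8 (mod 13); (12|13)=+1, (8|13)=-1; sign (−1)^0·+1^3·-1^2 = +1.
(a,b)_7: α=5, u≡1; β=9, v≡1 (mod 7); (1|7)=+1, (1|7)=+1; sign (−1)^1·+1^9·+1^5 = -1.
(a,b)_31: α=2, u≡26; β=3, v≡12 (mod 31); (26|31)=-1, (12|31)=-1; sign (−1)^0·-1^3·-1^2 = -1.
(a,b)_17: α=1, u≡2; β=2, v≡5 (mod 17); (2|17)=+1, (5|17)=-1; sign (−1)^0·+1^2·-1^1 = -1.
(a,b)_3: α=2, u≡2; β=7, v≡1 (mod 3); (2|3)=-1, (1|3)=+1; sign (−1)^0·-1^7·+1^2 = -1.
(a,b)_2: α=-6, β=-7; u≡3, v≡1 (mod 8); ε(u)ε(v)=1·0, αω(v)=-6·0, βω(u)=-7·1; sum ≡ 1  ⇒  -1.
Ram(-1309, -16926) = {2, 3, 7, 17, 31, ∞}; no ℚ_2-point on the conic.

[2, 3, 7, 17, 31, inf]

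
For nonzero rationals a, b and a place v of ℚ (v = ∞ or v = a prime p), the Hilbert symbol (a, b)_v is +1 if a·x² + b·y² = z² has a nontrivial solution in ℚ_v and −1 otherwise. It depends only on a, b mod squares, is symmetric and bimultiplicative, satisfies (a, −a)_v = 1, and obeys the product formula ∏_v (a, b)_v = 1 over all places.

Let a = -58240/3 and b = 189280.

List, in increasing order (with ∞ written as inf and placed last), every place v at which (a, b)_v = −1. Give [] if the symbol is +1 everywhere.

[2, 13]

(a, b) ≡ (-2730, 70) mod (ℚ^×)²; places V = {2, 3, 5, 7, 13, ∞}.
(a,b)_2: α=7, β=5; u≡3, v≡3 (mod 8); ε(u)ε(v)=1·1, αω(v)=7·1, βω(u)=5·1; sum ≡ 1  ⇒  -1.
(a,b)_13: α=1, u≡6; β=2, v≡2 (mod 13); (6|13)=-1, (2|13)=-1; sign (−1)^0·-1^2·-1^1 = -1.
(a,b)_∞: sgn(-2730)=−, sgn(70)=+, so +1.
(a,b)_7: α=1, u≡1; β=1, v≡6 (mod 7); (1|7)=+1, (6|7)=-1; sign (−1)^1·+1^1·-1^1 = +1.
(a,b)_3: α=-1, u≡2; β=0, v≡1 (mod 3); (2|3)=-1, (1|3)=+1; sign (−1)^0·-1^0·+1^-1 = +1.
(a,b)_5: α=1, u≡4; β=1, v≡1 (mod 5); (4|5)=+1, (1|5)=+1; sign (−1)^0·+1^1·+1^1 = +1.
(-2730, 70 / ℚ) ramifies at {2, 13}: a division algebra.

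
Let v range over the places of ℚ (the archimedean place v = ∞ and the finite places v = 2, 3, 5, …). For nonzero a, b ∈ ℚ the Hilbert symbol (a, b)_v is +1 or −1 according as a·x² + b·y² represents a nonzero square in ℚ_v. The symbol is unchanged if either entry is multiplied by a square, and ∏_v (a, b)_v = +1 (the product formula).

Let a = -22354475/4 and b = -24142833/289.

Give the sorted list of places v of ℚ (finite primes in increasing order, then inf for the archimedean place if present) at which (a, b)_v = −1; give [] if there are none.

Mod squares: a ≡ -5291, b ≡ -15873. Check v ∈ {∞, 2, 3, 5, 11, 13, 17, 37}.
v=5: a=5^2·(≡4), b=5^0·(≡3) mod 5; (4|5)=+1, (3|5)=-1; (−1)^{2·0·2}·(+1)^0·(-1)^2 = +1.
v=3: a=3^0·(≡1), b=3^3·(≡1) mod 3; (1|3)=+1, (1|3)=+1; (−1)^{0·3·1}·(+1)^3·(+1)^0 = +1.
v=11: a=11^1·(≡9), b=11^1·(≡9) mod 11; (9|11)=+1, (9|11)=+1; (−1)^{1·1·5}·(+1)^1·(+1)^1 = -1.
v=2: v_2(a)=-2, v_2(b)=0; units ≡ 5, 7 (mod 8); ε·ε+αω+βω = 0·1+-2·0+0·1 ≡ 0  ⇒  (a,b)_2 = +1.
v=∞: -5291 < 0 and -15873 < 0  ⇒  (a,b)_∞ = -1.
v=37: a=37^1·(≡18), b=37^1·(≡2) mod 37; (18|37)=-1, (2|37)=-1; (−1)^{1·1·18}·(-1)^1·(-1)^1 = +1.
v=17: a=17^0·(≡8), b=17^-2·(≡6) mod 17; (8|17)=+1, (6|17)=-1; (−1)^{0·-2·8}·(+1)^-2·(-1)^0 = +1.
v=13: a=13^3·(≡1), b=13^3·(≡3) mod 13; (1|13)=+1, (3|13)=+1; (−1)^{3·3·6}·(+1)^3·(+1)^3 = +1.
Ram(-5291, -15873) = {11, ∞}; no ℚ_11-point on the conic.

[11, inf]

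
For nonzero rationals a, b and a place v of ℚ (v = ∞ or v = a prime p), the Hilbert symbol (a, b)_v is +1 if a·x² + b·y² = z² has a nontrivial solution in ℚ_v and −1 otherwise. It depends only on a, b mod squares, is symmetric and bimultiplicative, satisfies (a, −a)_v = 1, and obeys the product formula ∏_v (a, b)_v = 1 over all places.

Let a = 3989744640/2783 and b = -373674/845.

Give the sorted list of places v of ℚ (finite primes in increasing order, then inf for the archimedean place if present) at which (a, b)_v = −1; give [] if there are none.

Mod squares: a ≡ 203205, b ≡ -38130. Check v ∈ {∞, 2, 3, 5, 7, 11, 13, 19, 23, 31, 41}.
v=31: a=31^1·(≡25), b=31^1·(≡20) mod 31; (25|31)=+1, (20|31)=+1; (−1)^{1·1·15}·(+1)^1·(+1)^1 = -1.
v=∞: 203205 > 0 and -38130 < 0  ⇒  (a,b)_∞ = +1.
v=13: a=13^0·(≡11), b=13^-2·(≡10) mod 13; (11|13)=-1, (10|13)=+1; (−1)^{0·-2·6}·(-1)^-2·(+1)^0 = +1.
v=7: a=7^2·(≡1), b=7^2·(≡5) mod 7; (1|7)=+1, (5|7)=-1; (−1)^{2·2·3}·(+1)^2·(-1)^2 = +1.
v=23: a=23^-1·(≡1), b=23^0·(≡18) mod 23; (1|23)=+1, (18|23)=+1; (−1)^{-1·0·11}·(+1)^0·(+1)^-1 = +1.
v=19: a=19^1·(≡11), b=19^0·(≡2) mod 19; (11|19)=+1, (2|19)=-1; (−1)^{1·0·9}·(+1)^0·(-1)^1 = -1.
v=3: a=3^3·(≡1), b=3^1·(≡1) mod 3; (1|3)=+1, (1|3)=+1; (−1)^{3·1·1}·(+1)^1·(+1)^3 = -1.
v=11: a=11^-2·(≡2), b=11^0·(≡2) mod 11; (2|11)=-1, (2|11)=-1; (−1)^{-2·0·5}·(-1)^0·(-1)^-2 = +1.
v=41: a=41^0·(≡1), b=41^1·(≡11) mod 41; (1|41)=+1, (11|41)=-1; (−1)^{0·1·20}·(+1)^1·(-1)^0 = +1.
v=2: v_2(a)=10, v_2(b)=1; units ≡ 5, 7 (mod 8); ε·ε+αω+βω = 0·1+10·0+1·1 ≡ 1  ⇒  (a,b)_2 = -1.
v=5: a=5^1·(≡1), b=5^-1·(≡4) mod 5; (1|5)=+1, (4|5)=+1; (−1)^{1·-1·2}·(+1)^-1·(+1)^1 = +1.
(203205, -38130 / ℚ) ramifies at {2, 3, 19, 31}: a division algebra.

[2, 3, 19, 31]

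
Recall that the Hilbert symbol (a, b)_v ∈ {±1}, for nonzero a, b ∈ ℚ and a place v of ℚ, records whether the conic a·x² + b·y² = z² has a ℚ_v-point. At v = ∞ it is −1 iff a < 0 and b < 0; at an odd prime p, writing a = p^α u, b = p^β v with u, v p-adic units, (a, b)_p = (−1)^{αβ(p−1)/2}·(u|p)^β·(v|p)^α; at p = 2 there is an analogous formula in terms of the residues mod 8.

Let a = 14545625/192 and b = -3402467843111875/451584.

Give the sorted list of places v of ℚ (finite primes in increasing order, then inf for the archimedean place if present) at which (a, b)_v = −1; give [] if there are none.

[3, 19]

(a, b) ≡ (51, -19) mod (ℚ^×)²; places V = {2, 3, 5, 7, 17, 19, 23, 37, ∞}.
(a,b)_23: α=0, u≡10; β=2, v≡3 (mod 23); (10|23)=-1, (3|23)=+1; sign (−1)^0·-1^2·+1^0 = +1.
(a,b)_∞: sgn(51)=+, sgn(-19)=−, so +1.
(a,b)_3: α=-1, u≡2; β=-2, v≡2 (mod 3); (2|3)=-1, (2|3)=-1; sign (−1)^0·-1^-2·-1^-1 = -1.
(a,b)_19: α=0, u≡2; β=1, v≡3 (mod 19); (2|19)=-1, (3|19)=-1; sign (−1)^0·-1^1·-1^0 = -1.
(a,b)_5: α=4, u≡4; β=4, v≡4 (mod 5); (4|5)=+1, (4|5)=+1; sign (−1)^0·+1^4·+1^4 = +1.
(a,b)_17: α=1, u≡3; β=2, v≡16 (mod 17); (3|17)=-1, (16|17)=+1; sign (−1)^0·-1^2·+1^1 = +1.
(a,b)_37: α=2, u≡22; β=4, v≡6 (mod 37); (22|37)=-1, (6|37)=-1; sign (−1)^0·-1^4·-1^2 = +1.
(a,b)_2: α=-6, β=-10; u≡3, v≡5 (mod 8); ε(u)ε(v)=1·0, αω(v)=-6·1, βω(u)=-10·1; sum ≡ 0  ⇒  +1.
(a,b)_7: α=0, u≡1; β=-2, v≡2 (mod 7); (1|7)=+1, (2|7)=+1; sign (−1)^0·+1^-2·+1^0 = +1.
Ram(51, -19) = {3, 19}; no ℚ_3-point on the conic.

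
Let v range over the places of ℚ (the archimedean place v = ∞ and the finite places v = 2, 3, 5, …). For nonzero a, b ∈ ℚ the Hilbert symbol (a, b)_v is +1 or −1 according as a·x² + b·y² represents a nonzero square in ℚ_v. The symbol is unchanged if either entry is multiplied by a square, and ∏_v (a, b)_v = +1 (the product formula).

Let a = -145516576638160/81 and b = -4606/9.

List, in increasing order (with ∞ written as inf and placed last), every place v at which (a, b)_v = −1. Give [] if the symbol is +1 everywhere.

[2, 23, 31, 37, 47, inf]

(a, b) ≡ (-1714765, -94) mod (ℚ^×)²; places V = {2, 3, 5, 7, 13, 23, 31, 37, 47, ∞}.
(a,b)_23: α=1, u≡17; β=0, v≡7 (mod 23); (17|23)=-1, (7|23)=-1; sign (−1)^0·-1^0·-1^1 = -1.
(a,b)_13: α=1, u≡11; β=0, v≡1 (mod 13); (11|13)=-1, (1|13)=+1; sign (−1)^0·-1^0·+1^1 = +1.
(a,b)_31: α=1, u≡10; β=0, v≡29 (mod 31); (10|31)=+1, (29|31)=-1; sign (−1)^0·+1^0·-1^1 = -1.
(a,b)_7: α=4, u≡1; β=2, v≡2 (mod 7); (1|7)=+1, (2|7)=+1; sign (−1)^0·+1^2·+1^4 = +1.
(a,b)_2: α=4, β=1; u≡3, v≡1 (mod 8); ε(u)ε(v)=1·0, αω(v)=4·0, βω(u)=1·1; sum ≡ 1  ⇒  -1.
(a,b)_3: α=-4, u≡2; β=-2, v≡2 (mod 3); (2|3)=-1, (2|3)=-1; sign (−1)^0·-1^-2·-1^-4 = +1.
(a,b)_5: α=1, u≡3; β=0, v≡1 (mod 5); (3|5)=-1, (1|5)=+1; sign (−1)^0·-1^0·+1^1 = +1.
(a,b)_∞: sgn(-1714765)=−, sgn(-94)=−, so -1.
(a,b)_47: α=2, u≡15; β=1, v≡10 (mod 47); (15|47)=-1, (10|47)=-1; sign (−1)^0·-1^1·-1^2 = -1.
(a,b)_37: α=1, u≡34; β=0, v≡35 (mod 37); (34|37)=+1, (35|37)=-1; sign (−1)^0·+1^0·-1^1 = -1.
(-1714765, -94 / ℚ) ramifies at {2, 23, 31, 37, 47, ∞}: a division algebra.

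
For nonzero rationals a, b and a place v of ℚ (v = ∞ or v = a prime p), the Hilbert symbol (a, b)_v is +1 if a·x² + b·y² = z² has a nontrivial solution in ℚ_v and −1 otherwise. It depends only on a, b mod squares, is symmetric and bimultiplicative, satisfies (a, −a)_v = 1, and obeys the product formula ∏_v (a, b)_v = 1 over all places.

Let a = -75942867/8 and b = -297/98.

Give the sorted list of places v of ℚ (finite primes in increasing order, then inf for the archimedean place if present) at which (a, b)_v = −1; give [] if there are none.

Mod squares: a ≡ -10374, b ≡ -66. Check v ∈ {∞, 2, 3, 7, 11, 13, 19}.
v=19: a=19^1·(≡7), b=19^0·(≡15) mod 19; (7|19)=+1, (15|19)=-1; (−1)^{1·0·9}·(+1)^0·(-1)^1 = -1.
v=7: a=7^1·(≡4), b=7^-2·(≡2) mod 7; (4|7)=+1, (2|7)=+1; (−1)^{1·-2·3}·(+1)^-2·(+1)^1 = +1.
v=13: a=13^1·(≡8), b=13^0·(≡4) mod 13; (8|13)=-1, (4|13)=+1; (−1)^{1·0·6}·(-1)^0·(+1)^1 = +1.
v=∞: -10374 < 0 and -66 < 0  ⇒  (a,b)_∞ = -1.
v=2: v_2(a)=-3, v_2(b)=-1; units ≡ 5, 7 (mod 8); ε·ε+αω+βω = 0·1+-3·0+-1·1 ≡ 1  ⇒  (a,b)_2 = -1.
v=3: a=3^1·(≡1), b=3^3·(≡2) mod 3; (1|3)=+1, (2|3)=-1; (−1)^{1·3·1}·(+1)^3·(-1)^1 = +1.
v=11: a=11^4·(≡2), b=11^1·(≡5) mod 11; (2|11)=-1, (5|11)=+1; (−1)^{4·1·5}·(-1)^1·(+1)^4 = -1.
|Ram(-10374, -66)| = 4, even; anisotropic at {2, 11, 19, ∞}.

[2, 11, 19, inf]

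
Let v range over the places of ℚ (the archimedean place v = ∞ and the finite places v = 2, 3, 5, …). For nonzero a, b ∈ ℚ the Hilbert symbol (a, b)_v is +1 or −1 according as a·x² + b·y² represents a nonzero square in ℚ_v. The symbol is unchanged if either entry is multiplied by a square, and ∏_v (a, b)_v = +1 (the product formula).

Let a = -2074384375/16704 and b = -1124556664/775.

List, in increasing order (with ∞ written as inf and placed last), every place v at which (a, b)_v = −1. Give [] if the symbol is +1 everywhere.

[2, 11, 23, inf]

(a, b) ≡ (-1964315, -336226) mod (ℚ^×)²; places V = {2, 3, 5, 7, 11, 17, 19, 23, 29, 31, ∞}.
(a,b)_5: α=5, u≡3; β=-2, v≡1 (mod 5); (3|5)=-1, (1|5)=+1; sign (−1)^0·-1^-2·+1^5 = +1.
(a,b)_17: α=0, u≡8; β=1, v≡11 (mod 17); (8|17)=+1, (11|17)=-1; sign (−1)^0·+1^1·-1^0 = +1.
(a,b)_29: α=-1, u≡5; β=1, v≡22 (mod 29); (5|29)=+1, (22|29)=+1; sign (−1)^0·+1^1·+1^-1 = +1.
(a,b)_3: α=-2, u≡1; β=0, v≡2 (mod 3); (1|3)=+1, (2|3)=-1; sign (−1)^0·+1^0·-1^-2 = +1.
(a,b)_7: α=2, u≡4; β=2, v≡3 (mod 7); (4|7)=+1, (3|7)=-1; sign (−1)^0·+1^2·-1^2 = +1.
(a,b)_31: α=1, u≡22; β=-1, v≡28 (mod 31); (22|31)=-1, (28|31)=+1; sign (−1)^1·-1^-1·+1^1 = +1.
(a,b)_19: α=1, u≡12; β=0, v≡4 (mod 19); (12|19)=-1, (4|19)=+1; sign (−1)^0·-1^0·+1^1 = +1.
(a,b)_11: α=0, u≡6; β=1, v≡5 (mod 11); (6|11)=-1, (5|11)=+1; sign (−1)^0·-1^1·+1^0 = -1.
(a,b)_∞: sgn(-1964315)=−, sgn(-336226)=−, so -1.
(a,b)_23: α=1, u≡21; β=2, v≡19 (mod 23); (21|23)=-1, (19|23)=-1; sign (−1)^0·-1^2·-1^1 = -1.
(a,b)_2: α=-6, β=3; u≡5, v≡7 (mod 8); ε(u)ε(v)=0·1, αω(v)=-6·0, βω(u)=3·1; sum ≡ 1  ⇒  -1.
(-1964315, -336226 / ℚ) ramifies at {2, 11, 23, ∞}: a division algebra.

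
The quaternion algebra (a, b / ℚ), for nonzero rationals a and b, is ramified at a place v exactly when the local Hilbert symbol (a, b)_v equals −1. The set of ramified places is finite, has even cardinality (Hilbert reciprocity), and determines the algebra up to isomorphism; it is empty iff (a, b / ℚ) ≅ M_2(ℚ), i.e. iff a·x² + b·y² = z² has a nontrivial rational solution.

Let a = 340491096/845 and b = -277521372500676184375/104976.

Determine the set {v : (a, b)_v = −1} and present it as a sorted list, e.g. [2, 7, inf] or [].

[11, 19]

(a, b) ≡ (3230, -55) mod (ℚ^×)²; places V = {2, 3, 5, 11, 13, 17, 19, ∞}.
(a,b)_11: α=4, u≡10; β=9, v≡7 (mod 11); (10|11)=-1, (7|11)=-1; sign (−1)^0·-1^9·-1^4 = -1.
(a,b)_5: α=-1, u≡4; β=5, v≡1 (mod 5); (4|5)=+1, (1|5)=+1; sign (−1)^0·+1^5·+1^-1 = +1.
(a,b)_2: α=3, β=-4; u≡7, v≡1 (mod 8); ε(u)ε(v)=1·0, αω(v)=3·0, βω(u)=-4·0; sum ≡ 0  ⇒  +1.
(a,b)_3: α=2, u≡2; β=-8, v≡2 (mod 3); (2|3)=-1, (2|3)=-1; sign (−1)^0·-1^-8·-1^2 = +1.
(a,b)_∞: sgn(3230)=+, sgn(-55)=−, so +1.
(a,b)_19: α=1, u≡14; β=4, v≡2 (mod 19); (14|19)=-1, (2|19)=-1; sign (−1)^0·-1^4·-1^1 = -1.
(a,b)_17: α=1, u≡14; β=2, v≡16 (mod 17); (14|17)=-1, (16|17)=+1; sign (−1)^0·-1^2·+1^1 = +1.
(a,b)_13: α=-2, u≡2; β=0, v≡12 (mod 13); (2|13)=-1, (12|13)=+1; sign (−1)^0·-1^0·+1^-2 = +1.
|Ram(3230, -55)| = 2, even; anisotropic at {11, 19}.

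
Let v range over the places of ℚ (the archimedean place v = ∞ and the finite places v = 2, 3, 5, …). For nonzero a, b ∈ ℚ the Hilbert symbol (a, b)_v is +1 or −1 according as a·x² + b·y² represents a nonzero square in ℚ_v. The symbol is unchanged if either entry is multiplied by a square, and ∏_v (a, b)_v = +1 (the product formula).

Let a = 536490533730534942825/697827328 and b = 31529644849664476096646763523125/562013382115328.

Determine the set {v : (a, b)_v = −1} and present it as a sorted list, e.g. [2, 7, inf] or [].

[3, 13]

Mod squares: a ≡ 1254, b ≡ 51051. Check v ∈ {∞, 2, 3, 5, 7, 11, 13, 17, 19, 23}.
v=13: a=13^0·(≡2), b=13^-1·(≡10) mod 13; (2|13)=-1, (10|13)=+1; (−1)^{0·-1·6}·(-1)^-1·(+1)^0 = -1.
v=7: a=7^2·(≡2), b=7^5·(≡3) mod 7; (2|7)=+1, (3|7)=-1; (−1)^{2·5·3}·(+1)^5·(-1)^2 = +1.
v=2: v_2(a)=-19, v_2(b)=-28; units ≡ 3, 3 (mod 8); ε·ε+αω+βω = 1·1+-19·1+-28·1 ≡ 0  ⇒  (a,b)_2 = +1.
v=19: a=19^5·(≡1), b=19^8·(≡1) mod 19; (1|19)=+1, (1|19)=+1; (−1)^{5·8·9}·(+1)^8·(+1)^5 = +1.
v=5: a=5^2·(≡1), b=5^4·(≡4) mod 5; (1|5)=+1, (4|5)=+1; (−1)^{2·4·2}·(+1)^4·(+1)^2 = +1.
v=11: a=11^-3·(≡4), b=11^-5·(≡8) mod 11; (4|11)=+1, (8|11)=-1; (−1)^{-3·-5·5}·(+1)^-5·(-1)^-3 = +1.
v=∞: 1254 > 0 and 51051 > 0  ⇒  (a,b)_∞ = +1.
v=3: a=3^7·(≡1), b=3^5·(≡1) mod 3; (1|3)=+1, (1|3)=+1; (−1)^{7·5·1}·(+1)^5·(+1)^7 = -1.
v=23: a=23^4·(≡1), b=23^6·(≡17) mod 23; (1|23)=+1, (17|23)=-1; (−1)^{4·6·11}·(+1)^6·(-1)^4 = +1.
v=17: a=17^2·(≡8), b=17^3·(≡7) mod 17; (8|17)=+1, (7|17)=-1; (−1)^{2·3·8}·(+1)^3·(-1)^2 = +1.
Ram(1254, 51051) = {3, 13}; no ℚ_3-point on the conic.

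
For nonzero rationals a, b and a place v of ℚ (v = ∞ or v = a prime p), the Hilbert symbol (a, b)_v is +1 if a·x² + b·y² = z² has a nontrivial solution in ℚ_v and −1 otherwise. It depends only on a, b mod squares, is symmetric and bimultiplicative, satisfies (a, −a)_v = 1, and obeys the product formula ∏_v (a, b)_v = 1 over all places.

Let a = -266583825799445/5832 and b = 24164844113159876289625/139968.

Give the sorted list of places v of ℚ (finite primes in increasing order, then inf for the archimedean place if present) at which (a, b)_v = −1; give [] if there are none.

Mod squares: a ≡ -10, b ≡ 1155. Check v ∈ {∞, 2, 3, 5, 7, 11, 19, 23, 31}.
v=23: a=23^2·(≡2), b=23^2·(≡20) mod 23; (2|23)=+1, (20|23)=-1; (−1)^{2·2·11}·(+1)^2·(-1)^2 = +1.
v=31: a=31^2·(≡23), b=31^4·(≡18) mod 31; (23|31)=-1, (18|31)=+1; (−1)^{2·4·15}·(-1)^4·(+1)^2 = +1.
v=5: a=5^1·(≡3), b=5^3·(≡4) mod 5; (3|5)=-1, (4|5)=+1; (−1)^{1·3·2}·(-1)^3·(+1)^1 = -1.
v=∞: -10 < 0 and 1155 > 0  ⇒  (a,b)_∞ = +1.
v=7: a=7^4·(≡2), b=7^7·(≡2) mod 7; (2|7)=+1, (2|7)=+1; (−1)^{4·7·3}·(+1)^7·(+1)^4 = +1.
v=11: a=11^2·(≡5), b=11^3·(≡6) mod 11; (5|11)=+1, (6|11)=-1; (−1)^{2·3·5}·(+1)^3·(-1)^2 = +1.
v=2: v_2(a)=-3, v_2(b)=-6; units ≡ 3, 3 (mod 8); ε·ε+αω+βω = 1·1+-3·1+-6·1 ≡ 0  ⇒  (a,b)_2 = +1.
v=3: a=3^-6·(≡2), b=3^-7·(≡1) mod 3; (2|3)=-1, (1|3)=+1; (−1)^{-6·-7·1}·(-1)^-7·(+1)^-6 = -1.
v=19: a=19^2·(≡9), b=19^2·(≡8) mod 19; (9|19)=+1, (8|19)=-1; (−1)^{2·2·9}·(+1)^2·(-1)^2 = +1.
|Ram(-10, 1155)| = 2, even; anisotropic at {3, 5}.

[3, 5]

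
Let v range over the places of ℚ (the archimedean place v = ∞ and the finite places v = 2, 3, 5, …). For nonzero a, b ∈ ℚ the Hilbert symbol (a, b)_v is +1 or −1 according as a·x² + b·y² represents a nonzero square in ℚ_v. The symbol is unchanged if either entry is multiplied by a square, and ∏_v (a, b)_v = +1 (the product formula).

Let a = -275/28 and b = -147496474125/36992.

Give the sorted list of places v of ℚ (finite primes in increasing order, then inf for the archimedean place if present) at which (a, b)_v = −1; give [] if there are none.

(a, b) ≡ (-77, -2730) mod (ℚ^×)²; places V = {2, 3, 5, 7, 11, 13, 17, ∞}.
(a,b)_17: α=0, u≡9; β=-2, v≡6 (mod 17); (9|17)=+1, (6|17)=-1; sign (−1)^0·+1^-2·-1^0 = +1.
(a,b)_5: α=2, u≡3; β=3, v≡1 (mod 5); (3|5)=-1, (1|5)=+1; sign (−1)^0·-1^3·+1^2 = -1.
(a,b)_13: α=0, u≡12; β=1, v≡2 (mod 13); (12|13)=+1, (2|13)=-1; sign (−1)^0·+1^1·-1^0 = +1.
(a,b)_∞: sgn(-77)=−, sgn(-2730)=−, so -1.
(a,b)_7: α=-1, u≡3; β=3, v≡2 (mod 7); (3|7)=-1, (2|7)=+1; sign (−1)^1·-1^3·+1^-1 = +1.
(a,b)_11: α=1, u≡5; β=2, v≡1 (mod 11); (5|11)=+1, (1|11)=+1; sign (−1)^0·+1^2·+1^1 = +1.
(a,b)_3: α=0, u≡1; β=7, v≡2 (mod 3); (1|3)=+1, (2|3)=-1; sign (−1)^0·+1^7·-1^0 = +1.
(a,b)_2: α=-2, β=-7; u≡3, v≡3 (mod 8); ε(u)ε(v)=1·1, αω(v)=-2·1, βω(u)=-7·1; sum ≡ 0  ⇒  +1.
Ram(-77, -2730) = {5, ∞}; no ℚ_5-point on the conic.

[5, inf]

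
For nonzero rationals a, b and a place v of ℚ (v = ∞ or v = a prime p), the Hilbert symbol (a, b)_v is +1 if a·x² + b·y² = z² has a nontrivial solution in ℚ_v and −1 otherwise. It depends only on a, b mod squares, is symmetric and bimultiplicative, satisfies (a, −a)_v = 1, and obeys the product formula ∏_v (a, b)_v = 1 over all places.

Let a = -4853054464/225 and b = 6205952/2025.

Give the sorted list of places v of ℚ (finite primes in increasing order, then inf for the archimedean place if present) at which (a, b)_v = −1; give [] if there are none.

Mod squares: a ≡ -31, b ≡ 24242. Check v ∈ {∞, 2, 3, 5, 17, 23, 31}.
v=∞: -31 < 0 and 24242 > 0  ⇒  (a,b)_∞ = +1.
v=31: a=31^1·(≡13), b=31^1·(≡18) mod 31; (13|31)=-1, (18|31)=+1; (−1)^{1·1·15}·(-1)^1·(+1)^1 = +1.
v=5: a=5^-2·(≡4), b=5^-2·(≡2) mod 5; (4|5)=+1, (2|5)=-1; (−1)^{-2·-2·2}·(+1)^-2·(-1)^-2 = +1.
v=17: a=17^2·(≡6), b=17^1·(≡16) mod 17; (6|17)=-1, (16|17)=+1; (−1)^{2·1·8}·(-1)^1·(+1)^2 = -1.
v=2: v_2(a)=10, v_2(b)=9; units ≡ 1, 1 (mod 8); ε·ε+αω+βω = 0·0+10·0+9·0 ≡ 0  ⇒  (a,b)_2 = +1.
v=23: a=23^2·(≡15), b=23^1·(≡11) mod 23; (15|23)=-1, (11|23)=-1; (−1)^{2·1·11}·(-1)^1·(-1)^2 = -1.
v=3: a=3^-2·(≡2), b=3^-4·(≡2) mod 3; (2|3)=-1, (2|3)=-1; (−1)^{-2·-4·1}·(-1)^-4·(-1)^-2 = +1.
Ram(-31, 24242) = {17, 23}; no ℚ_17-point on the conic.

[17, 23]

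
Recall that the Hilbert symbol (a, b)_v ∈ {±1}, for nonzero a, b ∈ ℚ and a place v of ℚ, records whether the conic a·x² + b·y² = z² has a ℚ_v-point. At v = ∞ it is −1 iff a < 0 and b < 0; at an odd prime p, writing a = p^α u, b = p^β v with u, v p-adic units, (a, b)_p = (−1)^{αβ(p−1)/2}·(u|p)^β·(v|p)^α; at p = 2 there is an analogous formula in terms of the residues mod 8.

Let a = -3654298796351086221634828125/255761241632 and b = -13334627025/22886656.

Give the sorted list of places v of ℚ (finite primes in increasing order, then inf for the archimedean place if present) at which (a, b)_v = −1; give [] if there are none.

[2, 3, 11, 17, 37, inf]

Mod squares: a ≡ -2442, b ≡ -18241. Check v ∈ {∞, 2, 3, 5, 11, 13, 17, 19, 23, 29, 37}.
v=19: a=19^2·(≡11), b=19^2·(≡10) mod 19; (11|19)=+1, (10|19)=-1; (−1)^{2·2·9}·(+1)^2·(-1)^2 = +1.
v=5: a=5^6·(≡3), b=5^2·(≡4) mod 5; (3|5)=-1, (4|5)=+1; (−1)^{6·2·2}·(-1)^2·(+1)^6 = +1.
v=13: a=13^-4·(≡6), b=13^-2·(≡7) mod 13; (6|13)=-1, (7|13)=-1; (−1)^{-4·-2·6}·(-1)^-2·(-1)^-4 = +1.
v=2: v_2(a)=-5, v_2(b)=-8; units ≡ 3, 7 (mod 8); ε·ε+αω+βω = 1·1+-5·0+-8·1 ≡ 1  ⇒  (a,b)_2 = -1.
v=11: a=11^1·(≡3), b=11^0·(≡6) mod 11; (3|11)=+1, (6|11)=-1; (−1)^{1·0·5}·(+1)^0·(-1)^1 = -1.
v=∞: -2442 < 0 and -18241 < 0  ⇒  (a,b)_∞ = -1.
v=23: a=23^-4·(≡22), b=23^-2·(≡14) mod 23; (22|23)=-1, (14|23)=-1; (−1)^{-4·-2·11}·(-1)^-2·(-1)^-4 = +1.
v=17: a=17^4·(≡11), b=17^1·(≡8) mod 17; (11|17)=-1, (8|17)=+1; (−1)^{4·1·8}·(-1)^1·(+1)^4 = -1.
v=37: a=37^3·(≡20), b=37^1·(≡3) mod 37; (20|37)=-1, (3|37)=+1; (−1)^{3·1·18}·(-1)^1·(+1)^3 = -1.
v=3: a=3^9·(≡2), b=3^4·(≡2) mod 3; (2|3)=-1, (2|3)=-1; (−1)^{9·4·1}·(-1)^4·(-1)^9 = -1.
v=29: a=29^4·(≡4), b=29^1·(≡24) mod 29; (4|29)=+1, (24|29)=+1; (−1)^{4·1·14}·(+1)^1·(+1)^4 = +1.
(-2442, -18241 / ℚ) ramifies at {2, 3, 11, 17, 37, ∞}: a division algebra.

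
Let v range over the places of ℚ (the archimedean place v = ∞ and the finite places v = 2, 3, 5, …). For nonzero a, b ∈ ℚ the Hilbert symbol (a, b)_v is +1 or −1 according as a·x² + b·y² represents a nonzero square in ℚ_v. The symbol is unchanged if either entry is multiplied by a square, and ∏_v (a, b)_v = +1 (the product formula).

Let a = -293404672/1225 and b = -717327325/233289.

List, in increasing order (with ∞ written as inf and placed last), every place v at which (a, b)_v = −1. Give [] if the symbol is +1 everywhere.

[2, 13, 17, 29, 37, inf]

(a, b) ≡ (-37, -237133) mod (ℚ^×)²; places V = {2, 3, 5, 7, 11, 13, 17, 23, 29, 37, ∞}.
(a,b)_11: α=2, u≡2; β=2, v≡4 (mod 11); (2|11)=-1, (4|11)=+1; sign (−1)^0·-1^2·+1^2 = +1.
(a,b)_∞: sgn(-37)=−, sgn(-237133)=−, so -1.
(a,b)_5: α=-2, u≡2; β=2, v≡3 (mod 5); (2|5)=-1, (3|5)=-1; sign (−1)^0·-1^2·-1^-2 = +1.
(a,b)_2: α=16, β=0; u≡3, v≡3 (mod 8); ε(u)ε(v)=1·1, αω(v)=16·1, βω(u)=0·1; sum ≡ 1  ⇒  -1.
(a,b)_23: α=0, u≡12; β=-2, v≡14 (mod 23); (12|23)=+1, (14|23)=-1; sign (−1)^0·+1^-2·-1^0 = +1.
(a,b)_3: α=0, u≡2; β=-2, v≡2 (mod 3); (2|3)=-1, (2|3)=-1; sign (−1)^0·-1^-2·-1^0 = +1.
(a,b)_7: α=-2, u≡5; β=-2, v≡6 (mod 7); (5|7)=-1, (6|7)=-1; sign (−1)^0·-1^-2·-1^-2 = +1.
(a,b)_17: α=0, u≡11; β=1, v≡4 (mod 17); (11|17)=-1, (4|17)=+1; sign (−1)^0·-1^1·+1^0 = -1.
(a,b)_13: α=0, u≡8; β=1, v≡2 (mod 13); (8|13)=-1, (2|13)=-1; sign (−1)^0·-1^1·-1^0 = -1.
(a,b)_29: α=0, u≡27; β=1, v≡23 (mod 29); (27|29)=-1, (23|29)=+1; sign (−1)^0·-1^1·+1^0 = -1.
(a,b)_37: α=1, u≡33; β=1, v≡18 (mod 37); (33|37)=+1, (18|37)=-1; sign (−1)^0·+1^1·-1^1 = -1.
(-37, -237133 / ℚ) ramifies at {2, 13, 17, 29, 37, ∞}: a division algebra.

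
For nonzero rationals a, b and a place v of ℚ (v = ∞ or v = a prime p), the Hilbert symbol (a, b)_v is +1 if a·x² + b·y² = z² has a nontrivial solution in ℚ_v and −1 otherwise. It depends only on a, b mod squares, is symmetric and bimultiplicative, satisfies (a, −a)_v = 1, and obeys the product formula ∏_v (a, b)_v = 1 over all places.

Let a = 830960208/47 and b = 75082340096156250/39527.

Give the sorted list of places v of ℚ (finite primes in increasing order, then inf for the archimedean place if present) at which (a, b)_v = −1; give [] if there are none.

[3, 13, 31, 37]

(a, b) ≡ (30135131, 157638) mod (ℚ^×)²; places V = {2, 3, 5, 11, 13, 29, 31, 37, 43, 47, ∞}.
(a,b)_47: α=-1, u≡20; β=-1, v≡14 (mod 47); (20|47)=-1, (14|47)=+1; sign (−1)^1·-1^-1·+1^-1 = +1.
(a,b)_5: α=0, u≡4; β=6, v≡2 (mod 5); (4|5)=+1, (2|5)=-1; sign (−1)^0·+1^6·-1^0 = +1.
(a,b)_∞: sgn(30135131)=+, sgn(157638)=+, so +1.
(a,b)_37: α=1, u≡5; β=2, v≡23 (mod 37); (5|37)=-1, (23|37)=-1; sign (−1)^0·-1^2·-1^1 = -1.
(a,b)_29: α=0, u≡23; β=-2, v≡4 (mod 29); (23|29)=+1, (4|29)=+1; sign (−1)^0·+1^-2·+1^0 = +1.
(a,b)_3: α=4, u≡2; β=3, v≡1 (mod 3); (2|3)=-1, (1|3)=+1; sign (−1)^0·-1^3·+1^4 = -1.
(a,b)_11: α=0, u≡4; β=2, v≡6 (mod 11); (4|11)=+1, (6|11)=-1; sign (−1)^0·+1^2·-1^0 = +1.
(a,b)_43: α=1, u≡28; β=1, v≡25 (mod 43); (28|43)=-1, (25|43)=+1; sign (−1)^1·-1^1·+1^1 = +1.
(a,b)_13: α=1, u≡7; β=1, v≡9 (mod 13); (7|13)=-1, (9|13)=+1; sign (−1)^0·-1^1·+1^1 = -1.
(a,b)_2: α=4, β=1; u≡3, v≡3 (mod 8); ε(u)ε(v)=1·1, αω(v)=4·1, βω(u)=1·1; sum ≡ 0  ⇒  +1.
(a,b)_31: α=1, u≡21; β=2, v≡29 (mod 31); (21|31)=-1, (29|31)=-1; sign (−1)^0·-1^2·-1^1 = -1.
|Ram(30135131, 157638)| = 4, even; anisotropic at {3, 13, 31, 37}.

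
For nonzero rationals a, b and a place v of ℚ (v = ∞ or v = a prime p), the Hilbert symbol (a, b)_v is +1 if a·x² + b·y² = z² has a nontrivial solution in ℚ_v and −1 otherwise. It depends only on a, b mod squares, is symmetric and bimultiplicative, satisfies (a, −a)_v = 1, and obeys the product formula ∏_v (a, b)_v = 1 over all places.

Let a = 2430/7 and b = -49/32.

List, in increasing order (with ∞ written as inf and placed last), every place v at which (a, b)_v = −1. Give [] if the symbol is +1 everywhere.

Mod squares: a ≡ 210, b ≡ -2. Check v ∈ {∞, 2, 3, 5, 7}.
v=7: a=7^-1·(≡1), b=7^2·(≡5) mod 7; (1|7)=+1, (5|7)=-1; (−1)^{-1·2·3}·(+1)^2·(-1)^-1 = -1.
v=∞: 210 > 0 and -2 < 0  ⇒  (a,b)_∞ = +1.
v=5: a=5^1·(≡3), b=5^0·(≡3) mod 5; (3|5)=-1, (3|5)=-1; (−1)^{1·0·2}·(-1)^0·(-1)^1 = -1.
v=2: v_2(a)=1, v_2(b)=-5; units ≡ 1, 7 (mod 8); ε·ε+αω+βω = 0·1+1·0+-5·0 ≡ 0  ⇒  (a,b)_2 = +1.
v=3: a=3^5·(≡1), b=3^0·(≡1) mod 3; (1|3)=+1, (1|3)=+1; (−1)^{5·0·1}·(+1)^0·(+1)^5 = +1.
(210, -2 / ℚ) ramifies at {5, 7}: a division algebra.

[5, 7]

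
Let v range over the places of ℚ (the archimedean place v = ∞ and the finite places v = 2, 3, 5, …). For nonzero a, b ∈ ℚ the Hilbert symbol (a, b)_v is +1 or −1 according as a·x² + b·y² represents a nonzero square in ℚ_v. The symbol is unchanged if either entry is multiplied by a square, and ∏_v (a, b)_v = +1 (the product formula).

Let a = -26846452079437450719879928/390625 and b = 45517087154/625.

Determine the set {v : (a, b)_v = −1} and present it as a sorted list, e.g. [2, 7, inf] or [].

Mod squares: a ≡ -12958, b ≡ 434. Check v ∈ {∞, 2, 5, 7, 11, 19, 31}.
v=7: a=7^10·(≡5), b=7^5·(≡3) mod 7; (5|7)=-1, (3|7)=-1; (−1)^{10·5·3}·(-1)^5·(-1)^10 = -1.
v=31: a=31^3·(≡8), b=31^1·(≡4) mod 31; (8|31)=+1, (4|31)=+1; (−1)^{3·1·15}·(+1)^1·(+1)^3 = -1.
v=2: v_2(a)=3, v_2(b)=1; units ≡ 1, 1 (mod 8); ε·ε+αω+βω = 0·0+3·0+1·0 ≡ 0  ⇒  (a,b)_2 = +1.
v=11: a=11^5·(≡6), b=11^2·(≡4) mod 11; (6|11)=-1, (4|11)=+1; (−1)^{5·2·5}·(-1)^2·(+1)^5 = +1.
v=∞: -12958 < 0 and 434 > 0  ⇒  (a,b)_∞ = +1.
v=5: a=5^-8·(≡2), b=5^-4·(≡4) mod 5; (2|5)=-1, (4|5)=+1; (−1)^{-8·-4·2}·(-1)^-4·(+1)^-8 = +1.
v=19: a=19^5·(≡3), b=19^2·(≡7) mod 19; (3|19)=-1, (7|19)=+1; (−1)^{5·2·9}·(-1)^2·(+1)^5 = +1.
|Ram(-12958, 434)| = 2, even; anisotropic at {7, 31}.

[7, 31]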